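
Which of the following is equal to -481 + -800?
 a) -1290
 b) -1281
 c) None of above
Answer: b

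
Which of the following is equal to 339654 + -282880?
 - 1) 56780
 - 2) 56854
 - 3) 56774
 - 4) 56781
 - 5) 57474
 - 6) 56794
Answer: 3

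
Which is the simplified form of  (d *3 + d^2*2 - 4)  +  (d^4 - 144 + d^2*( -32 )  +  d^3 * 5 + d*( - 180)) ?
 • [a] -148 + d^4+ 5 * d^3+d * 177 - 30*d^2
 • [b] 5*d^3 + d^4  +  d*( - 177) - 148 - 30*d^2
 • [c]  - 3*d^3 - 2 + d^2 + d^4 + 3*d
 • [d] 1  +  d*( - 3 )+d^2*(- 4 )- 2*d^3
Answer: b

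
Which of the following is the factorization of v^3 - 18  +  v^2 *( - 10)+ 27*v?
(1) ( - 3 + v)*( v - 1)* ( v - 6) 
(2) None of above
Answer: 1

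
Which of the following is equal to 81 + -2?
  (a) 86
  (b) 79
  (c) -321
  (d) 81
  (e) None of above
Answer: b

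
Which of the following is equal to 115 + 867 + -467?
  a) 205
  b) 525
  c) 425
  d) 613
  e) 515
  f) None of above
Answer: e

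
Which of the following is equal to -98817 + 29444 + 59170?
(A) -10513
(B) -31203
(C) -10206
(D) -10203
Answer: D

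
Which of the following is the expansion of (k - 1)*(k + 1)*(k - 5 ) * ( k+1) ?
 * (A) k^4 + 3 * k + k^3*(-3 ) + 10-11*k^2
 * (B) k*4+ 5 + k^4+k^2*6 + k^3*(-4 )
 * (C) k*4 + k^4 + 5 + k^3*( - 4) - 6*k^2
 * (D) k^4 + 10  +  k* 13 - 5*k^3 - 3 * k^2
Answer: C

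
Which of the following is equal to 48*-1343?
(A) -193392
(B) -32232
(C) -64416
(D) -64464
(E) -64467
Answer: D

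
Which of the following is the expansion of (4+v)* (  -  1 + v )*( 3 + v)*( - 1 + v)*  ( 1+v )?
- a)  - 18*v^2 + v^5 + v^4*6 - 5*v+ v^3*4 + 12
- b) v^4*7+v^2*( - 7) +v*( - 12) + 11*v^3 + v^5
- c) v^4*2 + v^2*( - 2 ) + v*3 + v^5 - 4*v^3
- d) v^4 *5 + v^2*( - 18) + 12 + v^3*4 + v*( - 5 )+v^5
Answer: a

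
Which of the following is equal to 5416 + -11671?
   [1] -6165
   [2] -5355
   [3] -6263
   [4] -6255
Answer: 4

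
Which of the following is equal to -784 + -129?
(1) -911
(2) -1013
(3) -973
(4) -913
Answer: 4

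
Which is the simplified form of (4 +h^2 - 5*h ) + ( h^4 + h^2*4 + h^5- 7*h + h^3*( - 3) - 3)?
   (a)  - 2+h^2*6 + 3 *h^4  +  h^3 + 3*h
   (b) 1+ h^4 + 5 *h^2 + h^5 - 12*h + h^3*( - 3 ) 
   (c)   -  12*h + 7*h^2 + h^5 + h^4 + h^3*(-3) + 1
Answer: b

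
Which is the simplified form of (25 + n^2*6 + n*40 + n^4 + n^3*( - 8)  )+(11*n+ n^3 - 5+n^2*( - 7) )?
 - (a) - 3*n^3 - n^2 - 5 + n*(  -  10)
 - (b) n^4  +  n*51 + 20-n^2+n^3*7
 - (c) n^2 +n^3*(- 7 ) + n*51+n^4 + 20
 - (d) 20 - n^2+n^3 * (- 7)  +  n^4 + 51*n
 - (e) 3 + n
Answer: d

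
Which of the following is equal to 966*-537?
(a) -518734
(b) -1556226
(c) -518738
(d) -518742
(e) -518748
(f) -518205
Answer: d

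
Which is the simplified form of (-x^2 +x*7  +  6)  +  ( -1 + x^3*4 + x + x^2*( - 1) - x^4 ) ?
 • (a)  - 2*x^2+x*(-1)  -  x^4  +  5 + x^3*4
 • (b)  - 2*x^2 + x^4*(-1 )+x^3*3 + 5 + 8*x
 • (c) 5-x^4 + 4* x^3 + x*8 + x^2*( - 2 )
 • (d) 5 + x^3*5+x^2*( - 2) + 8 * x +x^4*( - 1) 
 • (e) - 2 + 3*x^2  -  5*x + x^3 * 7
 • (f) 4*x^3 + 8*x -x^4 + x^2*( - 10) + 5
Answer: c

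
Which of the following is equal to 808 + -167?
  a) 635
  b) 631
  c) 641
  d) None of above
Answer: c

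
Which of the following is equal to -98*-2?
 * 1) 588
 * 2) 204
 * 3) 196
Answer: 3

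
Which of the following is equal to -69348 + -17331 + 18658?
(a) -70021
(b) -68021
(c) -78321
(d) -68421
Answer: b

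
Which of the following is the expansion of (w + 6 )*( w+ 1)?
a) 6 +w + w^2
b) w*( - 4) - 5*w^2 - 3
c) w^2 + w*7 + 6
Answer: c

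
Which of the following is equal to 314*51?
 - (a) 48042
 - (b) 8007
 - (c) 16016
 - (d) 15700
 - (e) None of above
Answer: e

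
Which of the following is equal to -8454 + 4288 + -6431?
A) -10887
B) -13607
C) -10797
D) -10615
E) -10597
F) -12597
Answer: E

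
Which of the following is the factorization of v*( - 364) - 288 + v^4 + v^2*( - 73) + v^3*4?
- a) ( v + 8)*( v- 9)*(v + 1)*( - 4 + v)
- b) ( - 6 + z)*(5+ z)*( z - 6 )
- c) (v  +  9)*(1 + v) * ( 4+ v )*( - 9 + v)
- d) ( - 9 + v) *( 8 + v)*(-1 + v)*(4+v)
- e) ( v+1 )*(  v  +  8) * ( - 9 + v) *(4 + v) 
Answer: e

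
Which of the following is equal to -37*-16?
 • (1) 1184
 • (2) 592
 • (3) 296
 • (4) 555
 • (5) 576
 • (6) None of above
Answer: 2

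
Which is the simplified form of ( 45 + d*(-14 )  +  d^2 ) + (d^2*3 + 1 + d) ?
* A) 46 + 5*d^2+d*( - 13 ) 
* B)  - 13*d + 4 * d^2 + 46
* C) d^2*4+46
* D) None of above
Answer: B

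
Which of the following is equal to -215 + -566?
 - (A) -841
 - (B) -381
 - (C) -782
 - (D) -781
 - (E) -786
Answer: D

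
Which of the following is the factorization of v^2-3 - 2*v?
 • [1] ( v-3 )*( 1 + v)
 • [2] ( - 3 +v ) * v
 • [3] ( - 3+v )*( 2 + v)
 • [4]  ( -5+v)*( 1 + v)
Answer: 1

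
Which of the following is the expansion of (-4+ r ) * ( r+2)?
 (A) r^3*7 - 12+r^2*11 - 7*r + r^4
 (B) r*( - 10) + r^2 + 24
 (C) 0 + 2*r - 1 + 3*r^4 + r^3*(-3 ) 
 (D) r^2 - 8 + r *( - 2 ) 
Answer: D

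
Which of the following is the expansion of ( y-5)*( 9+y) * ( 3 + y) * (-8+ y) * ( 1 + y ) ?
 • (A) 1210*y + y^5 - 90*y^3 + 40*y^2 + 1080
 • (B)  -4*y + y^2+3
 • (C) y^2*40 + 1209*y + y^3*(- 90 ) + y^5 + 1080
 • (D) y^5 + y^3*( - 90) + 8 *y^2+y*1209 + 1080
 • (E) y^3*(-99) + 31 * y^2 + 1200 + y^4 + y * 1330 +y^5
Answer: C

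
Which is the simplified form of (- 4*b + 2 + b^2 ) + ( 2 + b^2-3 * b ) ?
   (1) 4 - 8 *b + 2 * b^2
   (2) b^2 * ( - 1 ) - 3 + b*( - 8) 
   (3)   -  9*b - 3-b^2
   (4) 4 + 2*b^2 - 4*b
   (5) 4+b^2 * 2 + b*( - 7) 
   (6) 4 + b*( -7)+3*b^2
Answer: 5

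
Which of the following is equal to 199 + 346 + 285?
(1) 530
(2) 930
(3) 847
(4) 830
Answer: 4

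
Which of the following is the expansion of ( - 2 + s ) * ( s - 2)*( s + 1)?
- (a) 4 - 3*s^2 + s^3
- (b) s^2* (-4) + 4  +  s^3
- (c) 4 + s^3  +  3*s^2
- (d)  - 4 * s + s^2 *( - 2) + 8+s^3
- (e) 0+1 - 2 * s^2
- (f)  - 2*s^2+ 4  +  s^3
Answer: a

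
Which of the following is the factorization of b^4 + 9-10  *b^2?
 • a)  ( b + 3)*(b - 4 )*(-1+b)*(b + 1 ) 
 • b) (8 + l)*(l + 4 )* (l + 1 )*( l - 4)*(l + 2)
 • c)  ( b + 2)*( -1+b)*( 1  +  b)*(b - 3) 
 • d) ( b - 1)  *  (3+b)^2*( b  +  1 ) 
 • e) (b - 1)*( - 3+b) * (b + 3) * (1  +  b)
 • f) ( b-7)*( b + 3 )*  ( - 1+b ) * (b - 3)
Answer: e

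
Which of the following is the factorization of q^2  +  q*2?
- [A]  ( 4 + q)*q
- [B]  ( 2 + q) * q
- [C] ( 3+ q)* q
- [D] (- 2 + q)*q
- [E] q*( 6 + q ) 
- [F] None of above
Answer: B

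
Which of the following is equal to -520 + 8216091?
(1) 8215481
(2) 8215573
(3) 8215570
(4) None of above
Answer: 4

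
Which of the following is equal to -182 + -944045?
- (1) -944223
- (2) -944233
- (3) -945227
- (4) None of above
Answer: 4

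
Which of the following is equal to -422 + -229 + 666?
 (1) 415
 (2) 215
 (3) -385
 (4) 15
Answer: 4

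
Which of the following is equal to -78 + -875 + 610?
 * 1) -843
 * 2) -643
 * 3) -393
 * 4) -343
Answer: 4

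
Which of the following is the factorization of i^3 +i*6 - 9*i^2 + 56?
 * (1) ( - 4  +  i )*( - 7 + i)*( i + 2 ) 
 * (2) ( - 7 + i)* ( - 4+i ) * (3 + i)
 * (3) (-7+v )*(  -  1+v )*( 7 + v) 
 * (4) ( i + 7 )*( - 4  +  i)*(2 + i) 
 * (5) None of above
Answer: 1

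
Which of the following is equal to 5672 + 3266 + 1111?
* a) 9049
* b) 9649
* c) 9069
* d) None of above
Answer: d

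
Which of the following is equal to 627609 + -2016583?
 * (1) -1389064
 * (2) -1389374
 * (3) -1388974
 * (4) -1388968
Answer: 3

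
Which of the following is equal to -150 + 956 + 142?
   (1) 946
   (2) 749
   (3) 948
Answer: 3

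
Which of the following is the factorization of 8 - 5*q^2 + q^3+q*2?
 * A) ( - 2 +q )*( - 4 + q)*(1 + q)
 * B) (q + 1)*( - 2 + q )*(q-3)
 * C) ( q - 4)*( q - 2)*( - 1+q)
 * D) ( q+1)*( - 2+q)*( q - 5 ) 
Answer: A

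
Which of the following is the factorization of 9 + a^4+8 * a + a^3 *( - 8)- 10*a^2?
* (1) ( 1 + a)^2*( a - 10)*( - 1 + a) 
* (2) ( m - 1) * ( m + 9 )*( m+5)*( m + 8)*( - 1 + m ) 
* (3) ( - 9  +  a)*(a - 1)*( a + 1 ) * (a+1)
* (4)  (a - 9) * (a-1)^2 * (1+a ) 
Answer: 3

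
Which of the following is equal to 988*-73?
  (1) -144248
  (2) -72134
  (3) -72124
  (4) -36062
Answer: 3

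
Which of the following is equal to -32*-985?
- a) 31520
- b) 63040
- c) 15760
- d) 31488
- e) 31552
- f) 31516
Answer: a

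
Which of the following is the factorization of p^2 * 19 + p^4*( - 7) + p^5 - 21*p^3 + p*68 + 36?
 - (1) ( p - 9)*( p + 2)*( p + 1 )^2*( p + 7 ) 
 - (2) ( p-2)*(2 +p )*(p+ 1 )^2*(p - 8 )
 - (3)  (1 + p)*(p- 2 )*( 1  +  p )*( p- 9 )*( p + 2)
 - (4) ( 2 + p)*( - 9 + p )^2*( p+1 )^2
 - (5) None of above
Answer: 3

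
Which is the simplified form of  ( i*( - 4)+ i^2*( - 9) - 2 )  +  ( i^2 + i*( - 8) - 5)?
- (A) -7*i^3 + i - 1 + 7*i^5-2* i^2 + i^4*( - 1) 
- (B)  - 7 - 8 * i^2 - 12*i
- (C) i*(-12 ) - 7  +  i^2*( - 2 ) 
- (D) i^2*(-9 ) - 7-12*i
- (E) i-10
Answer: B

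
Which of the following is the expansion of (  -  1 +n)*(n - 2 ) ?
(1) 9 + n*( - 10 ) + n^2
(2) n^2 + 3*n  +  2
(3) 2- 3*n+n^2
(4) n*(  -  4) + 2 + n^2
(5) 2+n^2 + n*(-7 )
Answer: 3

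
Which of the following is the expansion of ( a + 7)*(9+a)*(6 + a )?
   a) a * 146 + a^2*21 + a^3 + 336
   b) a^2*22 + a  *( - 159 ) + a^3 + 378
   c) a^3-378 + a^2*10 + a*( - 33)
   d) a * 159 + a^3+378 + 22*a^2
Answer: d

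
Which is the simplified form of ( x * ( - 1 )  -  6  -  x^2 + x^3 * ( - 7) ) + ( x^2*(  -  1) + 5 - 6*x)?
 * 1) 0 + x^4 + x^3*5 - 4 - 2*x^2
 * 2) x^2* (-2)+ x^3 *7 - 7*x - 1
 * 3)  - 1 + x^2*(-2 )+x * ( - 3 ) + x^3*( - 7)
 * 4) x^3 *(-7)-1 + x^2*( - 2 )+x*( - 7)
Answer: 4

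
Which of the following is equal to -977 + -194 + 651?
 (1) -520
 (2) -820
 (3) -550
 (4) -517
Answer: 1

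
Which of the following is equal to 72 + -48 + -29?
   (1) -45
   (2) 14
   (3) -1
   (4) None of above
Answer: 4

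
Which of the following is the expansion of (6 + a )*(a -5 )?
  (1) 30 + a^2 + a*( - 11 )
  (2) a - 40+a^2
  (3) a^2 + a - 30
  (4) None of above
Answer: 3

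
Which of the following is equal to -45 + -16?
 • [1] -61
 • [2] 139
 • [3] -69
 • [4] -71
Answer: 1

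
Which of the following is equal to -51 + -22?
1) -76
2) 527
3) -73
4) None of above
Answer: 3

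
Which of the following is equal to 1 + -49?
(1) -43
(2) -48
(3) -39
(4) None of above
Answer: 2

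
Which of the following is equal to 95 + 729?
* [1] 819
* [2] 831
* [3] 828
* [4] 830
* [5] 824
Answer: 5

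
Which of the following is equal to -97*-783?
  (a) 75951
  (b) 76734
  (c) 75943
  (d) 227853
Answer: a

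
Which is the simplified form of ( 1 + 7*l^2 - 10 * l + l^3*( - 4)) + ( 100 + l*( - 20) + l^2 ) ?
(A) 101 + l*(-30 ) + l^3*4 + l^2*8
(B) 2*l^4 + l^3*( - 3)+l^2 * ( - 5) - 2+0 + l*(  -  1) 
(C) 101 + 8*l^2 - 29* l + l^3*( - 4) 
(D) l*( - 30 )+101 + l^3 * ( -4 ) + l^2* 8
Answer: D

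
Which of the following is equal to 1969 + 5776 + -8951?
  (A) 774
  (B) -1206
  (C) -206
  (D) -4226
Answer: B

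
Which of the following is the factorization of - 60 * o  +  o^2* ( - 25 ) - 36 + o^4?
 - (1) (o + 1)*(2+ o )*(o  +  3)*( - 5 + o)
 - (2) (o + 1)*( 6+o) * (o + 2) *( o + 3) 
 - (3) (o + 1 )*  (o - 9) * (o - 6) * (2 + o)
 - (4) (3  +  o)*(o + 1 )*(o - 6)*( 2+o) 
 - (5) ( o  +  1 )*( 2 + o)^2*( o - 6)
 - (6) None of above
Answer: 4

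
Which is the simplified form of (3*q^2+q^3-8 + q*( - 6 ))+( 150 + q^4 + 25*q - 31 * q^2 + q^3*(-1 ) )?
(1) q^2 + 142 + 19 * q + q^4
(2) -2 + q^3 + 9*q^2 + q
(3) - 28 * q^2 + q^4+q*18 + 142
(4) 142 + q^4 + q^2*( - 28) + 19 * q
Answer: 4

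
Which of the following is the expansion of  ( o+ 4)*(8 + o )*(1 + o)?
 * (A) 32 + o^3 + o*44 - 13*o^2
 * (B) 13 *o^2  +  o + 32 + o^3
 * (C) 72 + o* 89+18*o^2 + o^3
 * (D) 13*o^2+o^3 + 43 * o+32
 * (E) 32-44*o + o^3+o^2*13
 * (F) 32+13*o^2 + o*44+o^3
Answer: F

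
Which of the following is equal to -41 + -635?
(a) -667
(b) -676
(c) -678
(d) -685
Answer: b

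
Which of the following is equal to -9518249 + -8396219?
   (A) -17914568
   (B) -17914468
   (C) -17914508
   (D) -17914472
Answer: B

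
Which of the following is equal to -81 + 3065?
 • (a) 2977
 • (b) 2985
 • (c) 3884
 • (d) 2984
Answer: d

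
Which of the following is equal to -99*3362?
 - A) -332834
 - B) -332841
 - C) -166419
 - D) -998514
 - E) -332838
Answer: E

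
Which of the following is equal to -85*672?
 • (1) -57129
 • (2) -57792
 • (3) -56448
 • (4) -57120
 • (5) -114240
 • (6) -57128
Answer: 4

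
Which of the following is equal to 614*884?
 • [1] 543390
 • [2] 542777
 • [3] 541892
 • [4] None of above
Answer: 4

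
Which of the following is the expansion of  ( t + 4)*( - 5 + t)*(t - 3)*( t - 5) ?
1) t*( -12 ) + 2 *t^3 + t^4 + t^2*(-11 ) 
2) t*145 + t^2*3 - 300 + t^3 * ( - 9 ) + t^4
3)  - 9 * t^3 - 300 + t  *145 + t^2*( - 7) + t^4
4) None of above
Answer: 2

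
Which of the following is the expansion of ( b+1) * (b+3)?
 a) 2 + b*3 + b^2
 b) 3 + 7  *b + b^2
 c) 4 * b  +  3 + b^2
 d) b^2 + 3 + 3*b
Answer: c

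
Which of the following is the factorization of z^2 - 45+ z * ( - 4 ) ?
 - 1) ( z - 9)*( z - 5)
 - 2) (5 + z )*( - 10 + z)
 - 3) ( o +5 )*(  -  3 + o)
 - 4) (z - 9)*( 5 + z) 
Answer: 4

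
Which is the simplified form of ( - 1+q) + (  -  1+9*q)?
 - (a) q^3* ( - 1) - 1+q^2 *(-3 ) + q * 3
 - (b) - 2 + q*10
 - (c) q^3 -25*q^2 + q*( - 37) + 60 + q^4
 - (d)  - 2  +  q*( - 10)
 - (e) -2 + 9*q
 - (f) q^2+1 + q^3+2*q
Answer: b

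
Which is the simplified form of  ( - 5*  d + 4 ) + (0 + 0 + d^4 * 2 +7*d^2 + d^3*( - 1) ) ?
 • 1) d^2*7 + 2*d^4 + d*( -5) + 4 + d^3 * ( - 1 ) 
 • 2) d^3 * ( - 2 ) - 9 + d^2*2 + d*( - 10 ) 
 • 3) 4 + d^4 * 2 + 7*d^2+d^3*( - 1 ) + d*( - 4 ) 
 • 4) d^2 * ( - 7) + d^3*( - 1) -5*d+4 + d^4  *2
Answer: 1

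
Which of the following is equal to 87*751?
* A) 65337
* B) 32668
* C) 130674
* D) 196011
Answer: A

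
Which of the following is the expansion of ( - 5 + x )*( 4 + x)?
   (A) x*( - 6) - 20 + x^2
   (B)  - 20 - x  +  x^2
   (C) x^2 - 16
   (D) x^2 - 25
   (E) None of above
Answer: B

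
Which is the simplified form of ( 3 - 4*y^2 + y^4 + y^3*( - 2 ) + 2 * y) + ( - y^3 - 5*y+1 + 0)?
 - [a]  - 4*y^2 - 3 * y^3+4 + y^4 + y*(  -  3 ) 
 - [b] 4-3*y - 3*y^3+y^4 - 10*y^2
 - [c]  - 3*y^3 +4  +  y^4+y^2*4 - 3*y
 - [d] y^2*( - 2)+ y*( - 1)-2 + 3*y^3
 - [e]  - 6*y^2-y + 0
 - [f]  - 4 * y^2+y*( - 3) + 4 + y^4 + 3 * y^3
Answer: a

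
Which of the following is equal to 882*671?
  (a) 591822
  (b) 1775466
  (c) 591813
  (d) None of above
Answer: a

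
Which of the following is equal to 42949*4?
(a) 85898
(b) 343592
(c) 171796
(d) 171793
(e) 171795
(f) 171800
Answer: c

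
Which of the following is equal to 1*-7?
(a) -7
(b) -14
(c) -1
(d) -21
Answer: a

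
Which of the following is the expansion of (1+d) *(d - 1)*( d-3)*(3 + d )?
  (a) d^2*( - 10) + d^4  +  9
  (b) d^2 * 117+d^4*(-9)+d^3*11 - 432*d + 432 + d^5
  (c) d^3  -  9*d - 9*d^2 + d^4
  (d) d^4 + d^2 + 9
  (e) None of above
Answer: a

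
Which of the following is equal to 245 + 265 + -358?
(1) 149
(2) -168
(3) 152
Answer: 3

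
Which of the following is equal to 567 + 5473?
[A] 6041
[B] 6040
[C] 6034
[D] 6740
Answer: B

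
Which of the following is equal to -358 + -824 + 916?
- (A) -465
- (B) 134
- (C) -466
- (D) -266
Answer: D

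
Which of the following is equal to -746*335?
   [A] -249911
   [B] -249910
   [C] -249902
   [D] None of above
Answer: B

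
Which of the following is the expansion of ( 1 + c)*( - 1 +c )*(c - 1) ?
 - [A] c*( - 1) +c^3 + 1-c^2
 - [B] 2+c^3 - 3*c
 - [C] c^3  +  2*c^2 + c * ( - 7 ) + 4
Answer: A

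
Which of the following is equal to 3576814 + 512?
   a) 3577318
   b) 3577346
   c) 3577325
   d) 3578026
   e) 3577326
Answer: e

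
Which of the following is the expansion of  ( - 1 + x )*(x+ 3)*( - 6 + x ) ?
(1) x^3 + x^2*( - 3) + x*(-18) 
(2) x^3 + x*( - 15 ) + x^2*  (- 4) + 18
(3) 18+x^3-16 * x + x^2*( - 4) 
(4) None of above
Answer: 2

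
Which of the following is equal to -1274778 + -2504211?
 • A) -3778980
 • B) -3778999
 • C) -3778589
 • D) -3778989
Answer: D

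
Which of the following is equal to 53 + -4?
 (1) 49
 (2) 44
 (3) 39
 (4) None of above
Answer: 1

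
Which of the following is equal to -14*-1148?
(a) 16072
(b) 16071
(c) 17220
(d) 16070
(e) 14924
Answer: a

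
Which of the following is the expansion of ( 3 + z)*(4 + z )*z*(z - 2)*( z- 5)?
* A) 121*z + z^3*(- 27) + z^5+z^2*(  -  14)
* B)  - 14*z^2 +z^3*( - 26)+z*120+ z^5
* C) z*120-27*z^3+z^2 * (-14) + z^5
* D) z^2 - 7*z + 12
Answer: C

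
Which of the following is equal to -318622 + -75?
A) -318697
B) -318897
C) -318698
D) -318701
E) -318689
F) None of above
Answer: A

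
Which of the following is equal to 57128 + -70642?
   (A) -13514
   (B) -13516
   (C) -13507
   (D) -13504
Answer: A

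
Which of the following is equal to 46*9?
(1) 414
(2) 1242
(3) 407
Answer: 1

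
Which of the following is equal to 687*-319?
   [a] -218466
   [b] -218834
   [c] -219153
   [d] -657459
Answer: c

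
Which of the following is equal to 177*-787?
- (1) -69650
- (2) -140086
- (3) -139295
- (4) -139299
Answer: 4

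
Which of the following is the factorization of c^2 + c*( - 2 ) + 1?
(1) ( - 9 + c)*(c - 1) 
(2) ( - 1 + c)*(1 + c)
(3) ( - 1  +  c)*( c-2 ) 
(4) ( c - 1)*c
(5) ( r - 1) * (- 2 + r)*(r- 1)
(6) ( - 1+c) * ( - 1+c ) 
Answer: 6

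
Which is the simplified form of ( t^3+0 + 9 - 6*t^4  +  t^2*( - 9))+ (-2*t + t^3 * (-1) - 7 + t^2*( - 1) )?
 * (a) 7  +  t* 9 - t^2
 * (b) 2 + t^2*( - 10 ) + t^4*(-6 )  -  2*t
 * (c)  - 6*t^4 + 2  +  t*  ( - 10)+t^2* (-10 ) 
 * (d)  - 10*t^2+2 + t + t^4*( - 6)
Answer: b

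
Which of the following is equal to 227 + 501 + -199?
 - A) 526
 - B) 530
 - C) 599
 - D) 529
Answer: D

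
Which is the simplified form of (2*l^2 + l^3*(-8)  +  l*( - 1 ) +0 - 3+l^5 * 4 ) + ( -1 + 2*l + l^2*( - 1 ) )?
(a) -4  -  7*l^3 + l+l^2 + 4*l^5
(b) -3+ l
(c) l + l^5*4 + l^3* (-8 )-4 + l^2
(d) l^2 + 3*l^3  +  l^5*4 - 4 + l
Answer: c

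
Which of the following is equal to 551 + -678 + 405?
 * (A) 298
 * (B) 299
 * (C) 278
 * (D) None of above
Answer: C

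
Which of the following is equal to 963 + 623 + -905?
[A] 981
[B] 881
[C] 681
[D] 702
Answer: C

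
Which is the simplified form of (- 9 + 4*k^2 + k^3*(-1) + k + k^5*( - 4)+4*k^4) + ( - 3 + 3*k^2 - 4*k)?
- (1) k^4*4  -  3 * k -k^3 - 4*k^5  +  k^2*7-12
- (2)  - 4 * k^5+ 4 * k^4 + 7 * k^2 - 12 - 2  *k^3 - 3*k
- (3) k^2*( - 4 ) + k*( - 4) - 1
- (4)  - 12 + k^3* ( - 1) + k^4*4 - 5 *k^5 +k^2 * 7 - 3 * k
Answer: 1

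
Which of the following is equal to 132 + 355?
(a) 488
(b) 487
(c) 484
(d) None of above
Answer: b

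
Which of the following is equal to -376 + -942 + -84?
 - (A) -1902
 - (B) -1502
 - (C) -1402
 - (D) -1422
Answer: C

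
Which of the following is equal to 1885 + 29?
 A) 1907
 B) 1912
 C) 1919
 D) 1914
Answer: D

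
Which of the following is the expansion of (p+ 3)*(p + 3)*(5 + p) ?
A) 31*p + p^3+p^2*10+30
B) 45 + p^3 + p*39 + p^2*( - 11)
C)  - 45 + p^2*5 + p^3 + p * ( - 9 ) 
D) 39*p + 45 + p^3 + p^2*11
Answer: D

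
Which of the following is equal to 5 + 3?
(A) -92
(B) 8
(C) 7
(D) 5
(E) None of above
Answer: B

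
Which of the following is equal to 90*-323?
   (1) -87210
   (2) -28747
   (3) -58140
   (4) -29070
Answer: 4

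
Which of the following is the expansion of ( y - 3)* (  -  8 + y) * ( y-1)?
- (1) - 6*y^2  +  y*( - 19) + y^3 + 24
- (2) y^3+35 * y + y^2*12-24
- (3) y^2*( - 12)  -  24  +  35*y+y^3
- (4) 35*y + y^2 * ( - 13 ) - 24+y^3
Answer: 3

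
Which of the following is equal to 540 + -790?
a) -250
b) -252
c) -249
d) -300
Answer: a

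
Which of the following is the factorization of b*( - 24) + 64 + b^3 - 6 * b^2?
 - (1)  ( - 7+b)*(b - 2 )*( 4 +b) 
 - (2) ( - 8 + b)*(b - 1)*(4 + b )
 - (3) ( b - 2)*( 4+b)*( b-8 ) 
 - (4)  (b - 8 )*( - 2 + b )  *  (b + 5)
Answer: 3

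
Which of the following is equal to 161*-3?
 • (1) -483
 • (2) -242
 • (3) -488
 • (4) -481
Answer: 1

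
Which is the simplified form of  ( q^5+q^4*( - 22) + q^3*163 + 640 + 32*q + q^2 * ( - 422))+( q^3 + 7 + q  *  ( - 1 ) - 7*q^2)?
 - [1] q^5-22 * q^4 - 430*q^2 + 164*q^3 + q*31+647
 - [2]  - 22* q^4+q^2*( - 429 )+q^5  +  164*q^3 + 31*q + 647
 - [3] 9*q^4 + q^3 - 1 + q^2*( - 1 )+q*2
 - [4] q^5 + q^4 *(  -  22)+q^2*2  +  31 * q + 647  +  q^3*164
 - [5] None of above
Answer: 2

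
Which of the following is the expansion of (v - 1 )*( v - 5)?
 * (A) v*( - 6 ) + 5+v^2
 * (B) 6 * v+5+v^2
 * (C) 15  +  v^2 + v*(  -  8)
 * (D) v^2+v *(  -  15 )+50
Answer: A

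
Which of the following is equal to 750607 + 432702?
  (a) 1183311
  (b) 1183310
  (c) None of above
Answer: c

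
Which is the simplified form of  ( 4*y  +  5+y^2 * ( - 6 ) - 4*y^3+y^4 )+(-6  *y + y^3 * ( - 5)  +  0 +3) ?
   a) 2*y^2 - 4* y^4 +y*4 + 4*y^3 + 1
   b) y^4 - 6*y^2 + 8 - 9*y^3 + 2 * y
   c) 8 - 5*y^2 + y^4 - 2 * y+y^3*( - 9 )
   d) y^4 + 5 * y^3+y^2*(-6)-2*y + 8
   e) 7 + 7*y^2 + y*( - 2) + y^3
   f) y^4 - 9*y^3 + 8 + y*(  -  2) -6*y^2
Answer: f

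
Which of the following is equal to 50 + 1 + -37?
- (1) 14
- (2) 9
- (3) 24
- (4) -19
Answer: 1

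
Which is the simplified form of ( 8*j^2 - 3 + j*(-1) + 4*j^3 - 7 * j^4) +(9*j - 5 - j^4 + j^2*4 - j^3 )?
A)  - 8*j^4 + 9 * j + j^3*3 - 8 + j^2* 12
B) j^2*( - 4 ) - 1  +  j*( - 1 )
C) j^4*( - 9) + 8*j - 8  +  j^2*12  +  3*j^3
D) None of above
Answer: D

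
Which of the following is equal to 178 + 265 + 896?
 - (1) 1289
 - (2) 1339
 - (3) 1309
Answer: 2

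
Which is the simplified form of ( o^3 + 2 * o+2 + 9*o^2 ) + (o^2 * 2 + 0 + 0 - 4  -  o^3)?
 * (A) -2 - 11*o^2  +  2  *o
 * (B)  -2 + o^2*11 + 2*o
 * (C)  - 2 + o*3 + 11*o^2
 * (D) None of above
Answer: B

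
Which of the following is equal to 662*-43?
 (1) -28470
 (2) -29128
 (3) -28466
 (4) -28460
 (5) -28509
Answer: 3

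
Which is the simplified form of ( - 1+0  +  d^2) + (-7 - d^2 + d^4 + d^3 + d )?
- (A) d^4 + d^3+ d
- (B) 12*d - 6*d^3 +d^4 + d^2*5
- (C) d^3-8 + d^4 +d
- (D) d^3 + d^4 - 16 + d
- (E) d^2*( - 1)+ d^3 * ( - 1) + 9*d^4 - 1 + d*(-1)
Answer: C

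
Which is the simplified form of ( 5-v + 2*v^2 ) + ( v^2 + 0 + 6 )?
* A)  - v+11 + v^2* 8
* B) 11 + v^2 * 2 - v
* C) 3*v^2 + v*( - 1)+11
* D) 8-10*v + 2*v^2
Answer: C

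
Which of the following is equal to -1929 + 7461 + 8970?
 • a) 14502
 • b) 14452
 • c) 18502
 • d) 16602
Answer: a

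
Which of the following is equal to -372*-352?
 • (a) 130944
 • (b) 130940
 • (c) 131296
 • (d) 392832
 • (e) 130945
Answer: a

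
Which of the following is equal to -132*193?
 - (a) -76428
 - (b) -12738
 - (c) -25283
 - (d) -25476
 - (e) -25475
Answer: d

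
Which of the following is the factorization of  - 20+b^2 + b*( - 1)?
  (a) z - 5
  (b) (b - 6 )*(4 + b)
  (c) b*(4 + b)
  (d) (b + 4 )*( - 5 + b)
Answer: d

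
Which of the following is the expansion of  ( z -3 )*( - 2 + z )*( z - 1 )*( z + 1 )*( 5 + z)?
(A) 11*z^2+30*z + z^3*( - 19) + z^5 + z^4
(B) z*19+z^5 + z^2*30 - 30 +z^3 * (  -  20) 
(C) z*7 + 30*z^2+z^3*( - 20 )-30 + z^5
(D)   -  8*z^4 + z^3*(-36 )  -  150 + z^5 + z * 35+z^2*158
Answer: B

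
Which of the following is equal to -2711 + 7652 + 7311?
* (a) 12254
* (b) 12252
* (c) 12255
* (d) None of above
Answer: b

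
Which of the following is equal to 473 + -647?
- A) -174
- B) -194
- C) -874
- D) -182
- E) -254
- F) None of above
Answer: A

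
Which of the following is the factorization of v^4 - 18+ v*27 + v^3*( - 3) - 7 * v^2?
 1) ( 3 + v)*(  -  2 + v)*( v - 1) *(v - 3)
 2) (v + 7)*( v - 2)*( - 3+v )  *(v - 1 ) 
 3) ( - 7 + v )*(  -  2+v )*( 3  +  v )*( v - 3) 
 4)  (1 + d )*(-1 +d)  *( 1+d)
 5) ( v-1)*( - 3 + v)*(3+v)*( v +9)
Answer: 1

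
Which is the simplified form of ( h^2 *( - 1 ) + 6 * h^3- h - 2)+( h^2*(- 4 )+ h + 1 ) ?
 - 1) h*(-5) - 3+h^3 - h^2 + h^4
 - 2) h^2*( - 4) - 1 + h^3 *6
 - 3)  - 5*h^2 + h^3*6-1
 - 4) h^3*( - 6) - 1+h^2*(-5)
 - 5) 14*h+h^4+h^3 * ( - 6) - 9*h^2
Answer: 3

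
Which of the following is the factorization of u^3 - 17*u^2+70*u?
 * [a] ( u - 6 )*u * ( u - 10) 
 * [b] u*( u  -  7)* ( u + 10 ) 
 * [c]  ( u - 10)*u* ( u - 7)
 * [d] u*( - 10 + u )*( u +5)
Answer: c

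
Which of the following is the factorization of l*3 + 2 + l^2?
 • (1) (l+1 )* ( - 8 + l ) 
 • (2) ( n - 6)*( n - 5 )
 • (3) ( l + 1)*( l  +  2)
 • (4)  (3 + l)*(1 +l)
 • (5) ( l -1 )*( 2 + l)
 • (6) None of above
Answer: 3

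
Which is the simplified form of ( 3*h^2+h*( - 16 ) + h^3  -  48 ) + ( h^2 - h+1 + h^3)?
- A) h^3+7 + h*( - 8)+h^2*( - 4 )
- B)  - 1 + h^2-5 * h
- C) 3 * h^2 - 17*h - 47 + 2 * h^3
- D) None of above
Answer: D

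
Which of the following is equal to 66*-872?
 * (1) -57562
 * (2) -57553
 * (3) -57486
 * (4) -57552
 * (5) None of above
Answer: 4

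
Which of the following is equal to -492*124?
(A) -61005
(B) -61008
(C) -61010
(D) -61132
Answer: B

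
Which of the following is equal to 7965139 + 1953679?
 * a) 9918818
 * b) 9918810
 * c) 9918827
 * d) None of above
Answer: a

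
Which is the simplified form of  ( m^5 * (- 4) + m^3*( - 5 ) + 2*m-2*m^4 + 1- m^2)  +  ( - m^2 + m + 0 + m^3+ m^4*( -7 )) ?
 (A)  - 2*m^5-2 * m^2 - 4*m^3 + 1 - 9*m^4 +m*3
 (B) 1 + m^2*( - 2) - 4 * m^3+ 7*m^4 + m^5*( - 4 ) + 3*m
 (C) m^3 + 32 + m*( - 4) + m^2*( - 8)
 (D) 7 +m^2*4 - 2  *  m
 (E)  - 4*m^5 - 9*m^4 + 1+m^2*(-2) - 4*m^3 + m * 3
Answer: E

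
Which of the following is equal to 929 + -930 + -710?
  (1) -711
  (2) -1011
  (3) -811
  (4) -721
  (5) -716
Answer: 1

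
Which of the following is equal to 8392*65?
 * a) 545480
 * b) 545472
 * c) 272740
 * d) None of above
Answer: a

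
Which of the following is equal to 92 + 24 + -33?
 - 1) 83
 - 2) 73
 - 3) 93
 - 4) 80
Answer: 1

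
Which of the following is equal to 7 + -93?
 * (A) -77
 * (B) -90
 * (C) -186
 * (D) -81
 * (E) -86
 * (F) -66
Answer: E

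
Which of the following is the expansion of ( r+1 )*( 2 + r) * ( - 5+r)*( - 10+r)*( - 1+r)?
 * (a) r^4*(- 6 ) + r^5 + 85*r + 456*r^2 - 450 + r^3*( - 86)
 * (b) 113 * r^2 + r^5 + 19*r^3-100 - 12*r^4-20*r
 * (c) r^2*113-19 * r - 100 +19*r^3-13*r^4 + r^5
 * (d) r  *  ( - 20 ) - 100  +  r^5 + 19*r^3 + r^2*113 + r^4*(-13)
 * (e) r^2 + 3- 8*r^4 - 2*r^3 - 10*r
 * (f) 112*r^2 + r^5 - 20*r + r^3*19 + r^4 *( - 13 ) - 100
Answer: d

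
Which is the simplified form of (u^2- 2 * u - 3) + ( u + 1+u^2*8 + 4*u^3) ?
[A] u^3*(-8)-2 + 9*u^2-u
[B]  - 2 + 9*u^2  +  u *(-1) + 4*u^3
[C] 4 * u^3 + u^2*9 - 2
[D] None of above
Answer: B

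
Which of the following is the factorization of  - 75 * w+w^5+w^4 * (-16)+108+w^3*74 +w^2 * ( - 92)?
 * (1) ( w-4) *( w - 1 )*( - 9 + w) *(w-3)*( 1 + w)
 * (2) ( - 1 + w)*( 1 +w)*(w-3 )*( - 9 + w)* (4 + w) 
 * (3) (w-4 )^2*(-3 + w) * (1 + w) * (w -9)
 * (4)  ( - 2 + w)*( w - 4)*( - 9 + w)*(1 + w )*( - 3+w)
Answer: 1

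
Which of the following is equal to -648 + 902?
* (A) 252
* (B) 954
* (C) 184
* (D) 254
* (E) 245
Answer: D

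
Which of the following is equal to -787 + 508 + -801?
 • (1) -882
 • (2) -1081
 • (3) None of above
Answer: 3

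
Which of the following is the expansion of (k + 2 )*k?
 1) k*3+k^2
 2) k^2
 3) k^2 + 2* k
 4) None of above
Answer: 3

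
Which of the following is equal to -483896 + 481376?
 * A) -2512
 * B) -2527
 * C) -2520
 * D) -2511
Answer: C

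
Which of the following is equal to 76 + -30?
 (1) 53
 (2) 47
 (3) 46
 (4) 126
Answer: 3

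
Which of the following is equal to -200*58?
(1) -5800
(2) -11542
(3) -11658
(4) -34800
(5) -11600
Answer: 5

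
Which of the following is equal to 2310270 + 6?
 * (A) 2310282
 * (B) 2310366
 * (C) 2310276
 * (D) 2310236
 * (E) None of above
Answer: C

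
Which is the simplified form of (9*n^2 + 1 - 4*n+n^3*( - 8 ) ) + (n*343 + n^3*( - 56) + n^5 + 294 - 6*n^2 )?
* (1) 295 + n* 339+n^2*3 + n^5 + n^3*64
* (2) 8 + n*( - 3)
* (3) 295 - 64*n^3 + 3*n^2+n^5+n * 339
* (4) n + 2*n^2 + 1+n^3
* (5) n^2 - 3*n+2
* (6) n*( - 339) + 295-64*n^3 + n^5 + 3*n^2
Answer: 3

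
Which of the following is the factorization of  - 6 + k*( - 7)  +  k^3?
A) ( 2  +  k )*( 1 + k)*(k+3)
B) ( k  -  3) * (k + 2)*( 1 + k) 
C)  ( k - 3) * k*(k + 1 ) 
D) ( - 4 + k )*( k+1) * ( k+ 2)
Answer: B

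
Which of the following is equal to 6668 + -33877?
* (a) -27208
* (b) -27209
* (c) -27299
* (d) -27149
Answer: b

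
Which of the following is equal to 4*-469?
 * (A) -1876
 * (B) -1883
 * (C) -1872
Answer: A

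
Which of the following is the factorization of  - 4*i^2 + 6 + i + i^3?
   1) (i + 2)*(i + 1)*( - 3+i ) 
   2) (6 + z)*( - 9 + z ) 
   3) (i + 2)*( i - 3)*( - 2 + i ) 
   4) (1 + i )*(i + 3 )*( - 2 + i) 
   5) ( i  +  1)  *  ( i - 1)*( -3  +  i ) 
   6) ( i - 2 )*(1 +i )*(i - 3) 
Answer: 6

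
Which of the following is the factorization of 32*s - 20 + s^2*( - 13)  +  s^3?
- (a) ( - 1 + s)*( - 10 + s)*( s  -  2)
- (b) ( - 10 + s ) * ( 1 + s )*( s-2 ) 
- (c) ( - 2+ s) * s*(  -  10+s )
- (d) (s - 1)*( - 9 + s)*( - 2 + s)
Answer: a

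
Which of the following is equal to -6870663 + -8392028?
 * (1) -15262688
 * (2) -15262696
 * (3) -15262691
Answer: 3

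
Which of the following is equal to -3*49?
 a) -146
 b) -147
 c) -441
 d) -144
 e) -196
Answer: b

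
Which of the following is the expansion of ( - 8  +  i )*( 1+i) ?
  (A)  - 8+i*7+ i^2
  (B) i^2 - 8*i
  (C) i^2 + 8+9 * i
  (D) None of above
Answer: D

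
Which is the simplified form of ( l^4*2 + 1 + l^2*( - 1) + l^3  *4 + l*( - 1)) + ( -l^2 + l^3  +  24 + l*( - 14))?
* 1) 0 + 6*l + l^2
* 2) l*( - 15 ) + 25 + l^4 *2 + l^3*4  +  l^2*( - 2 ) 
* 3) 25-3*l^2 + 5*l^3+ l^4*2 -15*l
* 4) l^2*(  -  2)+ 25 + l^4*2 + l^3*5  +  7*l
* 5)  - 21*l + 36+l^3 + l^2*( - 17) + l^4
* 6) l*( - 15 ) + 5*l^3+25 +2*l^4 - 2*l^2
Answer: 6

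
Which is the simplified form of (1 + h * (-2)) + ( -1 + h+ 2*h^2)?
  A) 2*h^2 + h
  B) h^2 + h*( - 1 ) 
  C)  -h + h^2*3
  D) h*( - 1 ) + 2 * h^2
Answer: D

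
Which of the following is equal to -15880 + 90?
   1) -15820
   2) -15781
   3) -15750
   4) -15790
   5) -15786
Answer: 4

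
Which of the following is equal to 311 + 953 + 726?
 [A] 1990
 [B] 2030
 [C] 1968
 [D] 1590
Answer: A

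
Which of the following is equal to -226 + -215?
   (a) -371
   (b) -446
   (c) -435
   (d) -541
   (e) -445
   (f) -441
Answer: f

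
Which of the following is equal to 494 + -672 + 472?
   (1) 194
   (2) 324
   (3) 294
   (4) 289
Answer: 3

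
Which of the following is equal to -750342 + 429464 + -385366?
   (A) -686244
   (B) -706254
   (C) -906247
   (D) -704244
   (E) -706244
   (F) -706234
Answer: E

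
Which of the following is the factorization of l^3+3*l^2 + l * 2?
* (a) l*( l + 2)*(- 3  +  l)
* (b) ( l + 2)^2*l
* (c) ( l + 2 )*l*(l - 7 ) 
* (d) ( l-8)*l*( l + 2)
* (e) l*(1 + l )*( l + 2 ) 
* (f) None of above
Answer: e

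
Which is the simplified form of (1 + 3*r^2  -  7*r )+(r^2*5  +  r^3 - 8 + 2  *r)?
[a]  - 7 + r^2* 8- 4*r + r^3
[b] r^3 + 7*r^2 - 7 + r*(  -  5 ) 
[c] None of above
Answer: c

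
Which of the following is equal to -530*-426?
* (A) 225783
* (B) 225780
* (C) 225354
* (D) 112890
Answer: B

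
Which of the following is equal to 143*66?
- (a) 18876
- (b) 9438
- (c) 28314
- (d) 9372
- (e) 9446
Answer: b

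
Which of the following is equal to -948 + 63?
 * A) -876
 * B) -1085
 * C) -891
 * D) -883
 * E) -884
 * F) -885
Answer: F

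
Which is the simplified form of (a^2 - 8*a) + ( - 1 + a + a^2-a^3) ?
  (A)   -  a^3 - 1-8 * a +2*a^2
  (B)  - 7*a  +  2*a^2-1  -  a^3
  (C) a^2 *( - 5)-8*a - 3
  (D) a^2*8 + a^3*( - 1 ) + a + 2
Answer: B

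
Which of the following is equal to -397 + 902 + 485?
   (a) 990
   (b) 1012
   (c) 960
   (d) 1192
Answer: a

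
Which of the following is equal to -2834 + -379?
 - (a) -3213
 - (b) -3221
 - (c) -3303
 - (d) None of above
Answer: a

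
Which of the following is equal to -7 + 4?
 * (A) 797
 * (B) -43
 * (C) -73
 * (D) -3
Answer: D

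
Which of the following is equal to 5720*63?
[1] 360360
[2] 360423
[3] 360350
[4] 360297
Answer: 1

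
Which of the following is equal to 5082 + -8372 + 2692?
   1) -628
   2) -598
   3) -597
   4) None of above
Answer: 2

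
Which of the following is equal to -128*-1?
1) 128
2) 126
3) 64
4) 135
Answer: 1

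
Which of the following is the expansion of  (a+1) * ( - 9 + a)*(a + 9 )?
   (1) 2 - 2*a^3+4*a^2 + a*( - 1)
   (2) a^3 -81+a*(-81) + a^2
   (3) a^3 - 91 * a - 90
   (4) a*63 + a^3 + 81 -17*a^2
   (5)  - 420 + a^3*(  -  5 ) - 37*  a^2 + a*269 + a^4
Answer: 2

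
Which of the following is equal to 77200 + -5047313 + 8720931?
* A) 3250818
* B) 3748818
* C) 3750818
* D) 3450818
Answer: C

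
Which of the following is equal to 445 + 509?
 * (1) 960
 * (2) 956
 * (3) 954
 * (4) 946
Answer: 3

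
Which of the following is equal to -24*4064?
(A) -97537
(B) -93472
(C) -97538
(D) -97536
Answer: D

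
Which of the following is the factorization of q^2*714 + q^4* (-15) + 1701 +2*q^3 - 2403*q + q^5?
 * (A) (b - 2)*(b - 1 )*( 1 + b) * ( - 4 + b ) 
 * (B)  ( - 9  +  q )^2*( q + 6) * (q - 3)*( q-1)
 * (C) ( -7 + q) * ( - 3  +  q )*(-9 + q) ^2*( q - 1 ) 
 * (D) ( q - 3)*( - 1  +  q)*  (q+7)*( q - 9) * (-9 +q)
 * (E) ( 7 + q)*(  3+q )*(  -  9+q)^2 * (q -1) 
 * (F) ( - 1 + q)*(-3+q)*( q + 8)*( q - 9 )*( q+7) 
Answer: D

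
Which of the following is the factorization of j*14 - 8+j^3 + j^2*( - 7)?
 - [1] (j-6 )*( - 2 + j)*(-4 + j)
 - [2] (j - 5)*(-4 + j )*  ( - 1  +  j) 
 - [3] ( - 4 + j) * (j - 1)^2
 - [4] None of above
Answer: 4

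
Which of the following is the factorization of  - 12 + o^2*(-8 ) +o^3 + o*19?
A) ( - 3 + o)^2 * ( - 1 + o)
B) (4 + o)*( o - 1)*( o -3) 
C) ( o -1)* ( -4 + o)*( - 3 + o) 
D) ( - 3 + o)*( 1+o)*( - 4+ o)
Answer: C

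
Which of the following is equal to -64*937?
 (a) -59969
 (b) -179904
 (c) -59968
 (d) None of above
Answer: c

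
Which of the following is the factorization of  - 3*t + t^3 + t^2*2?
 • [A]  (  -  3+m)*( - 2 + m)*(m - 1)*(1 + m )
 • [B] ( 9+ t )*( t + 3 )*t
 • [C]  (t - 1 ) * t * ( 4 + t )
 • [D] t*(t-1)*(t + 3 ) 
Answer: D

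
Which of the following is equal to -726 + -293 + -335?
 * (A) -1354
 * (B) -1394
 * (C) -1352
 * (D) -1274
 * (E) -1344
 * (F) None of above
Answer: A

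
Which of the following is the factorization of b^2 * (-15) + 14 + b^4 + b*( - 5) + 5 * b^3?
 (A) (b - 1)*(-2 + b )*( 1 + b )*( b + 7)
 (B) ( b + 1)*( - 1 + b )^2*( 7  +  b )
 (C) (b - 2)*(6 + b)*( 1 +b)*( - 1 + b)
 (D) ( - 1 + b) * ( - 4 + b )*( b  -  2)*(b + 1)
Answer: A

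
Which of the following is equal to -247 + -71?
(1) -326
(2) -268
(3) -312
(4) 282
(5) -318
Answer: 5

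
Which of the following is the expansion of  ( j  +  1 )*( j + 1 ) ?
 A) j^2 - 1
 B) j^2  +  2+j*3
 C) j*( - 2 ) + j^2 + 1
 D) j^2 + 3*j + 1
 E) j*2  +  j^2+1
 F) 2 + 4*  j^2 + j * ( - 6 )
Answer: E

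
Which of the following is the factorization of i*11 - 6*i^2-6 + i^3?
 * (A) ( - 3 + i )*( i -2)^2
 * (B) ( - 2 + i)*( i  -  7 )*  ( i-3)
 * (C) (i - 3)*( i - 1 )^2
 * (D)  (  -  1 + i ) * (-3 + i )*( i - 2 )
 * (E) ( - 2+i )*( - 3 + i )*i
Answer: D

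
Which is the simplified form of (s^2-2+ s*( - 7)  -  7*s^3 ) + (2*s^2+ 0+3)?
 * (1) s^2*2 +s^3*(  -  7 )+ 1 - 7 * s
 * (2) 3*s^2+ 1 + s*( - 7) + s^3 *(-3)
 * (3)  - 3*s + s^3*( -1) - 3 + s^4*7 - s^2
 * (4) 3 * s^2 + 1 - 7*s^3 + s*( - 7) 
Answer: 4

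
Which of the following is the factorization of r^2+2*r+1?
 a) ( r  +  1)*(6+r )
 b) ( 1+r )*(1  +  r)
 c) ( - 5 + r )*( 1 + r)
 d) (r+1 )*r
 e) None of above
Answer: b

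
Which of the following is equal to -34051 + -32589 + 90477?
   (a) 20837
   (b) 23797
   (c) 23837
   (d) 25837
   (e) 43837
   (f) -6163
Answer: c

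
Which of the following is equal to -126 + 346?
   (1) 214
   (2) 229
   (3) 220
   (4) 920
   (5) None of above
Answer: 3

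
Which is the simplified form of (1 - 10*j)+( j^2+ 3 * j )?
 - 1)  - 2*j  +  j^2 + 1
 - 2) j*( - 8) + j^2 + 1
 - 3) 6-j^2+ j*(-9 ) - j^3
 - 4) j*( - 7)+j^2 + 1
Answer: 4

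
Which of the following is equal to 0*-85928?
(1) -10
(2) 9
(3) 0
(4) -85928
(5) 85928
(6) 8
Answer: 3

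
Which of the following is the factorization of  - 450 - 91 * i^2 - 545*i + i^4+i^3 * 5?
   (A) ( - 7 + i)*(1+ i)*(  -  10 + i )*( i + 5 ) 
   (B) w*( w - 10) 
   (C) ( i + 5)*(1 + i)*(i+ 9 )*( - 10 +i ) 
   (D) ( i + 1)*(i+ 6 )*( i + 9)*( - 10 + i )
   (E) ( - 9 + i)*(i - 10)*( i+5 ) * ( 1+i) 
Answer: C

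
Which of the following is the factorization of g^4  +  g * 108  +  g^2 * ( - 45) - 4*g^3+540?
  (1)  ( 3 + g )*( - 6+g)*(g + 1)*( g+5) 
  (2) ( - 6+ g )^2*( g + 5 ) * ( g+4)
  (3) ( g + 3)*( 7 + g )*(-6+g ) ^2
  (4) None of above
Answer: 4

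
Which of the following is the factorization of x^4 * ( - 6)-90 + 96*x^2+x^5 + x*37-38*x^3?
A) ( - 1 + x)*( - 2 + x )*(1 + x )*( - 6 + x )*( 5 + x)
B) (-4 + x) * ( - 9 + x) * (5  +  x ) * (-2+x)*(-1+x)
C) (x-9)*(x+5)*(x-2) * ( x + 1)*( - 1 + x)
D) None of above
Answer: C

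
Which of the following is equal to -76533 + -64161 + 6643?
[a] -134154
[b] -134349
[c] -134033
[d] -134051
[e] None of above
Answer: d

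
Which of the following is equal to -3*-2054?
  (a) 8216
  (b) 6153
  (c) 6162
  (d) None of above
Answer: c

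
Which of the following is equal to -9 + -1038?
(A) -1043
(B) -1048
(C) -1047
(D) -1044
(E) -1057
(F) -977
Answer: C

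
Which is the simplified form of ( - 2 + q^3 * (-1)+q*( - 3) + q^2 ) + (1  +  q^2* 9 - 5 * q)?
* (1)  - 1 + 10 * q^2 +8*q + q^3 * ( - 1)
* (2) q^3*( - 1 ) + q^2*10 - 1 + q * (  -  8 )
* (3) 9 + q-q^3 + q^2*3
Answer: 2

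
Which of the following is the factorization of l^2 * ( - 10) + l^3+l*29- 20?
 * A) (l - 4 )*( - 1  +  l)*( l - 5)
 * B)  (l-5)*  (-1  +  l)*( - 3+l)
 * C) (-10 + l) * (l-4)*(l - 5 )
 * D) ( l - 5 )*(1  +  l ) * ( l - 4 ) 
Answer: A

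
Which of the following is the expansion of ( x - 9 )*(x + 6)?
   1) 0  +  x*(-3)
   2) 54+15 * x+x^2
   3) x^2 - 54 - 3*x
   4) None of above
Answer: 3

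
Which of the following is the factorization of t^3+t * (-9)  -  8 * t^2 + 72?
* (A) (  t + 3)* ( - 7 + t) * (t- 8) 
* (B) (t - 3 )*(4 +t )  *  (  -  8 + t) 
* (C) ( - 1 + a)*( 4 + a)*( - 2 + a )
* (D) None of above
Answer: D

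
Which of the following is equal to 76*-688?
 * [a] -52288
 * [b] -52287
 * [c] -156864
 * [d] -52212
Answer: a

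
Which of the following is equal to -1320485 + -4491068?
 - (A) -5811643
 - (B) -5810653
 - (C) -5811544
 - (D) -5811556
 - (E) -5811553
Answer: E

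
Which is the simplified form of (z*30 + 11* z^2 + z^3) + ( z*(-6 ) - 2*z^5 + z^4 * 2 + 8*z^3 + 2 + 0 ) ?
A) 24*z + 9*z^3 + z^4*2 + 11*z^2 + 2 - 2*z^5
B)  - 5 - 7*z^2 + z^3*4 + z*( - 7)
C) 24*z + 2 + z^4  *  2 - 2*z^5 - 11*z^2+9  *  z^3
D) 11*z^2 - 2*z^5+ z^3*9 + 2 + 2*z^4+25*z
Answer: A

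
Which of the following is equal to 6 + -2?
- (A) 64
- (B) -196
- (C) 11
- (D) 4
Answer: D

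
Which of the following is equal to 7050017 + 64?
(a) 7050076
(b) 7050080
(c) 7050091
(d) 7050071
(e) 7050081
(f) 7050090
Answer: e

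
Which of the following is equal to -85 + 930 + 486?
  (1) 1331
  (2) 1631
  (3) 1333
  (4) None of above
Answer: 1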